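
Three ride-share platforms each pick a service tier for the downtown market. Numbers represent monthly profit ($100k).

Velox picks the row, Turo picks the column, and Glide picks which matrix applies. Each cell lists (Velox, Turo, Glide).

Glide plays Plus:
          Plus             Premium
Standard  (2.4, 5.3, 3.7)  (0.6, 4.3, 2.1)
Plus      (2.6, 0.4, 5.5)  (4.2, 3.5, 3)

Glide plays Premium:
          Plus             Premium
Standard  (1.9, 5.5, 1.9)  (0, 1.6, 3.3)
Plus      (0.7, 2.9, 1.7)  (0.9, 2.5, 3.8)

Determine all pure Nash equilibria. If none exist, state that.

There is no pure-strategy Nash equilibrium.

Velox against (Plus, Plus): payoffs 2.4, 2.6 → best response Plus.
Velox against (Plus, Premium): payoffs 1.9, 0.7 → best response Standard.
Velox against (Premium, Plus): payoffs 0.6, 4.2 → best response Plus.
Velox against (Premium, Premium): payoffs 0, 0.9 → best response Plus.
Turo against (Standard, Plus): payoffs 5.3, 4.3 → best response Plus.
Turo against (Standard, Premium): payoffs 5.5, 1.6 → best response Plus.
Turo against (Plus, Plus): payoffs 0.4, 3.5 → best response Premium.
Turo against (Plus, Premium): payoffs 2.9, 2.5 → best response Plus.
Glide against (Standard, Plus): payoffs 3.7, 1.9 → best response Plus.
Glide against (Standard, Premium): payoffs 2.1, 3.3 → best response Premium.
Glide against (Plus, Plus): payoffs 5.5, 1.7 → best response Plus.
Glide against (Plus, Premium): payoffs 3, 3.8 → best response Premium.
No profile is a mutual best response for all players.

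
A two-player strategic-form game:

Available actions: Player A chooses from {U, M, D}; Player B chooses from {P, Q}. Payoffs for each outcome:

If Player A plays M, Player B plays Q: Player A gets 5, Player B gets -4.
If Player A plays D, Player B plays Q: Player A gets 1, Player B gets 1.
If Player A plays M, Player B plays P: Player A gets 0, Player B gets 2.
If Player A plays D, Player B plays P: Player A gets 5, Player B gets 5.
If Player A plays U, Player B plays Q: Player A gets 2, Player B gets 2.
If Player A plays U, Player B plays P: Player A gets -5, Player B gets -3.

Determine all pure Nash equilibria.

Check each profile: it is a Nash equilibrium iff no player can strictly gain by switching unilaterally.
(U, P): Player A can switch to M (-5 → 0). Not NE.
(U, Q): Player A can switch to M (2 → 5). Not NE.
(M, P): Player A can switch to D (0 → 5). Not NE.
(M, Q): Player B can switch to P (-4 → 2). Not NE.
(D, P): Player A gets 5, best alternative 0; Player B gets 5, best alternative 1. No profitable deviation — NE.
(D, Q): Player A can switch to U (1 → 2). Not NE.

The unique pure-strategy Nash equilibrium is (D, P).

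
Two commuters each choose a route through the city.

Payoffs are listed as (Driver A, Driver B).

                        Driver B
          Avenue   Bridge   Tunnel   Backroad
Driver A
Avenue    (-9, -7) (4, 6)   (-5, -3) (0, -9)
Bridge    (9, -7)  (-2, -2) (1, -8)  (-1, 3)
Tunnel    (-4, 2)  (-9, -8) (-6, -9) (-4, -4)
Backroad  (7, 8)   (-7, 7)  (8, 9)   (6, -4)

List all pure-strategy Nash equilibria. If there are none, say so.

Mark each player's best response to every combination of opponents' strategies; a profile where every player is best-responding is a pure Nash equilibrium.
Driver A against Avenue: payoffs -9, 9, -4, 7 → best response Bridge.
Driver A against Bridge: payoffs 4, -2, -9, -7 → best response Avenue.
Driver A against Tunnel: payoffs -5, 1, -6, 8 → best response Backroad.
Driver A against Backroad: payoffs 0, -1, -4, 6 → best response Backroad.
Driver B against Avenue: payoffs -7, 6, -3, -9 → best response Bridge.
Driver B against Bridge: payoffs -7, -2, -8, 3 → best response Backroad.
Driver B against Tunnel: payoffs 2, -8, -9, -4 → best response Avenue.
Driver B against Backroad: payoffs 8, 7, 9, -4 → best response Tunnel.
Mutual best responses: (Avenue, Bridge); (Backroad, Tunnel).

The pure Nash equilibria are (Avenue, Bridge); (Backroad, Tunnel).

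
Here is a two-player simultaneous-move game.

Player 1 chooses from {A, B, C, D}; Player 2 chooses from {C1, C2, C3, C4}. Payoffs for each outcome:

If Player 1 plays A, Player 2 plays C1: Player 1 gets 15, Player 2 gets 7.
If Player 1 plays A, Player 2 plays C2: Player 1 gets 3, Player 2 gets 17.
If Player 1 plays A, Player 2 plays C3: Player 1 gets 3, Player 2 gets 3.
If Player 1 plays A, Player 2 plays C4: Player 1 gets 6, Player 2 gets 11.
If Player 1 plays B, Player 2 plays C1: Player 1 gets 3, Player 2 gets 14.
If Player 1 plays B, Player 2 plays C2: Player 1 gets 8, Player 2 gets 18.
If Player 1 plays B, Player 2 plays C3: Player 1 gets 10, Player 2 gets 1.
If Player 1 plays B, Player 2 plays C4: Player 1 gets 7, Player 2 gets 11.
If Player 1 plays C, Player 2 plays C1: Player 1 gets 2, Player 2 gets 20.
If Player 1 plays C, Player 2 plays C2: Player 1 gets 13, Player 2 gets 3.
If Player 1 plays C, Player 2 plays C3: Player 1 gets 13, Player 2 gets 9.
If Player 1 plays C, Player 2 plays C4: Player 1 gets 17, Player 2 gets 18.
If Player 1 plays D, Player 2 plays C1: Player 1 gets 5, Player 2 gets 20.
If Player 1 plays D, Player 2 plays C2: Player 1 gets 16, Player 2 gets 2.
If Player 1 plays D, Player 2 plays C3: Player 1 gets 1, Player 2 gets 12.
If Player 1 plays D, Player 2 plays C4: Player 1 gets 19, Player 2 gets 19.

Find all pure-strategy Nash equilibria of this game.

No pure-strategy Nash equilibrium.

Mark each player's best response to every combination of opponents' strategies; a profile where every player is best-responding is a pure Nash equilibrium.
Player 1 against C1: payoffs 15, 3, 2, 5 → best response A.
Player 1 against C2: payoffs 3, 8, 13, 16 → best response D.
Player 1 against C3: payoffs 3, 10, 13, 1 → best response C.
Player 1 against C4: payoffs 6, 7, 17, 19 → best response D.
Player 2 against A: payoffs 7, 17, 3, 11 → best response C2.
Player 2 against B: payoffs 14, 18, 1, 11 → best response C2.
Player 2 against C: payoffs 20, 3, 9, 18 → best response C1.
Player 2 against D: payoffs 20, 2, 12, 19 → best response C1.
No profile is a mutual best response for all players.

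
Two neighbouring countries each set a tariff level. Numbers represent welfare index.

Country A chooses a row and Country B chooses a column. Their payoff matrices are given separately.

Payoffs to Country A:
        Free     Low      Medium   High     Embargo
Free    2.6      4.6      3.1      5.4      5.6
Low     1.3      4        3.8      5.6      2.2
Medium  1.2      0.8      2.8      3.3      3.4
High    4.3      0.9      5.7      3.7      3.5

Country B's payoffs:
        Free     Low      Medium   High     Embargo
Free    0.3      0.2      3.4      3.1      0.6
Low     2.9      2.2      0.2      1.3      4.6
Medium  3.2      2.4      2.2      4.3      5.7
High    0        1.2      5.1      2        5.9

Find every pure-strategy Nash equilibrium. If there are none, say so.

This game has no pure Nash equilibrium.

For each strategy profile, look for a profitable unilateral deviation.
(Free, Free): Country A can switch to High (2.6 → 4.3). Not NE.
(Free, Low): Country B can switch to Free (0.2 → 0.3). Not NE.
(Free, Medium): Country A can switch to Low (3.1 → 3.8). Not NE.
(Free, High): Country A can switch to Low (5.4 → 5.6). Not NE.
(Free, Embargo): Country B can switch to Medium (0.6 → 3.4). Not NE.
(Low, Free): Country A can switch to Free (1.3 → 2.6). Not NE.
(Low, Low): Country A can switch to Free (4 → 4.6). Not NE.
(Low, Medium): Country A can switch to High (3.8 → 5.7). Not NE.
(The remaining 12 profiles each have a profitable deviation by the same check.)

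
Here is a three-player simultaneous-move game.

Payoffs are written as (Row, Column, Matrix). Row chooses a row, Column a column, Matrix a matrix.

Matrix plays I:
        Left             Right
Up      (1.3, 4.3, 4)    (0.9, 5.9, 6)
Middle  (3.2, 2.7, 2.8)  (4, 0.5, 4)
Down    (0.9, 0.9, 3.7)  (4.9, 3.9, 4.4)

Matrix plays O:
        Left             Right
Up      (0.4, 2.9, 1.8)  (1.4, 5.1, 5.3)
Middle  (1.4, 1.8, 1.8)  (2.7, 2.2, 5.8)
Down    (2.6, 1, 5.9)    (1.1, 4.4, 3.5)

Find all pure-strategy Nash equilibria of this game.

Row against (Left, I): payoffs 1.3, 3.2, 0.9 → best response Middle.
Row against (Left, O): payoffs 0.4, 1.4, 2.6 → best response Down.
Row against (Right, I): payoffs 0.9, 4, 4.9 → best response Down.
Row against (Right, O): payoffs 1.4, 2.7, 1.1 → best response Middle.
Column against (Up, I): payoffs 4.3, 5.9 → best response Right.
Column against (Up, O): payoffs 2.9, 5.1 → best response Right.
Column against (Middle, I): payoffs 2.7, 0.5 → best response Left.
Column against (Middle, O): payoffs 1.8, 2.2 → best response Right.
Column against (Down, I): payoffs 0.9, 3.9 → best response Right.
Column against (Down, O): payoffs 1, 4.4 → best response Right.
Matrix against (Up, Left): payoffs 4, 1.8 → best response I.
Matrix against (Up, Right): payoffs 6, 5.3 → best response I.
Matrix against (Middle, Left): payoffs 2.8, 1.8 → best response I.
Matrix against (Middle, Right): payoffs 4, 5.8 → best response O.
Matrix against (Down, Left): payoffs 3.7, 5.9 → best response O.
Matrix against (Down, Right): payoffs 4.4, 3.5 → best response I.
Mutual best responses: (Middle, Left, I); (Middle, Right, O); (Down, Right, I).

Pure-strategy Nash equilibria: (Middle, Left, I) and (Middle, Right, O) and (Down, Right, I)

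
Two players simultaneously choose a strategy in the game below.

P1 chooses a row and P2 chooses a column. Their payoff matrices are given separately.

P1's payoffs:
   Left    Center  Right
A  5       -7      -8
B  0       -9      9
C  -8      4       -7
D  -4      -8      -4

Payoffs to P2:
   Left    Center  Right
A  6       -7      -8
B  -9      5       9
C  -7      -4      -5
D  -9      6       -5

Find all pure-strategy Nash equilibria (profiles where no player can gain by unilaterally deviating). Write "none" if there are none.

The pure Nash equilibria are (A, Left) and (B, Right) and (C, Center).

For each player, find the best response to each opponent profile; mutual best responses are the pure NE.
P1 against Left: payoffs 5, 0, -8, -4 → best response A.
P1 against Center: payoffs -7, -9, 4, -8 → best response C.
P1 against Right: payoffs -8, 9, -7, -4 → best response B.
P2 against A: payoffs 6, -7, -8 → best response Left.
P2 against B: payoffs -9, 5, 9 → best response Right.
P2 against C: payoffs -7, -4, -5 → best response Center.
P2 against D: payoffs -9, 6, -5 → best response Center.
Mutual best responses: (A, Left); (B, Right); (C, Center).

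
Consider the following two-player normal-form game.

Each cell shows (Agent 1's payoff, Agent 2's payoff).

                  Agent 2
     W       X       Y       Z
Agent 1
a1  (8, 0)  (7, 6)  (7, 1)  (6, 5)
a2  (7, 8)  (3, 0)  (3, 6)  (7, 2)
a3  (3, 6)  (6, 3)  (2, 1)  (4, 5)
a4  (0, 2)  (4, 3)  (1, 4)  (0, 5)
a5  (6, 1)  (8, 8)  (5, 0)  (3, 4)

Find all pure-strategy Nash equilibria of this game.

Agent 1 against W: payoffs 8, 7, 3, 0, 6 → best response a1.
Agent 1 against X: payoffs 7, 3, 6, 4, 8 → best response a5.
Agent 1 against Y: payoffs 7, 3, 2, 1, 5 → best response a1.
Agent 1 against Z: payoffs 6, 7, 4, 0, 3 → best response a2.
Agent 2 against a1: payoffs 0, 6, 1, 5 → best response X.
Agent 2 against a2: payoffs 8, 0, 6, 2 → best response W.
Agent 2 against a3: payoffs 6, 3, 1, 5 → best response W.
Agent 2 against a4: payoffs 2, 3, 4, 5 → best response Z.
Agent 2 against a5: payoffs 1, 8, 0, 4 → best response X.
Mutual best responses: (a5, X).

The unique pure-strategy Nash equilibrium is (a5, X).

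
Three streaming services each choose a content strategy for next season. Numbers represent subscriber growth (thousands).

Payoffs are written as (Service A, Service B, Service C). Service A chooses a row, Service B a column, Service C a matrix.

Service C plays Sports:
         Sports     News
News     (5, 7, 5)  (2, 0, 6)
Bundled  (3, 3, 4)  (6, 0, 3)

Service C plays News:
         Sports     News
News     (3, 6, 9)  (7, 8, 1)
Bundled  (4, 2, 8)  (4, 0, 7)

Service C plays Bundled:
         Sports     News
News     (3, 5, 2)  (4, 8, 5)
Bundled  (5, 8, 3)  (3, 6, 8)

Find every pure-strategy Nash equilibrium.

Pure NE: (Bundled, Sports, News)

Service A against (Sports, Sports): payoffs 5, 3 → best response News.
Service A against (Sports, News): payoffs 3, 4 → best response Bundled.
Service A against (Sports, Bundled): payoffs 3, 5 → best response Bundled.
Service A against (News, Sports): payoffs 2, 6 → best response Bundled.
Service A against (News, News): payoffs 7, 4 → best response News.
Service A against (News, Bundled): payoffs 4, 3 → best response News.
Service B against (News, Sports): payoffs 7, 0 → best response Sports.
Service B against (News, News): payoffs 6, 8 → best response News.
Service B against (News, Bundled): payoffs 5, 8 → best response News.
Service B against (Bundled, Sports): payoffs 3, 0 → best response Sports.
Service B against (Bundled, News): payoffs 2, 0 → best response Sports.
Service B against (Bundled, Bundled): payoffs 8, 6 → best response Sports.
Service C against (News, Sports): payoffs 5, 9, 2 → best response News.
Service C against (News, News): payoffs 6, 1, 5 → best response Sports.
Service C against (Bundled, Sports): payoffs 4, 8, 3 → best response News.
Service C against (Bundled, News): payoffs 3, 7, 8 → best response Bundled.
Mutual best responses: (Bundled, Sports, News).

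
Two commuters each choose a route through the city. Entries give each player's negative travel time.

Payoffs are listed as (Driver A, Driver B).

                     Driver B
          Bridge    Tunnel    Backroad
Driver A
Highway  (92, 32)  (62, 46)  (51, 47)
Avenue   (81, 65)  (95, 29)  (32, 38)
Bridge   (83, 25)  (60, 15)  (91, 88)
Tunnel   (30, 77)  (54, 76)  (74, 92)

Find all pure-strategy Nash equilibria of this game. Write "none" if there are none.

Driver A against Bridge: payoffs 92, 81, 83, 30 → best response Highway.
Driver A against Tunnel: payoffs 62, 95, 60, 54 → best response Avenue.
Driver A against Backroad: payoffs 51, 32, 91, 74 → best response Bridge.
Driver B against Highway: payoffs 32, 46, 47 → best response Backroad.
Driver B against Avenue: payoffs 65, 29, 38 → best response Bridge.
Driver B against Bridge: payoffs 25, 15, 88 → best response Backroad.
Driver B against Tunnel: payoffs 77, 76, 92 → best response Backroad.
Mutual best responses: (Bridge, Backroad).

Pure NE: (Bridge, Backroad)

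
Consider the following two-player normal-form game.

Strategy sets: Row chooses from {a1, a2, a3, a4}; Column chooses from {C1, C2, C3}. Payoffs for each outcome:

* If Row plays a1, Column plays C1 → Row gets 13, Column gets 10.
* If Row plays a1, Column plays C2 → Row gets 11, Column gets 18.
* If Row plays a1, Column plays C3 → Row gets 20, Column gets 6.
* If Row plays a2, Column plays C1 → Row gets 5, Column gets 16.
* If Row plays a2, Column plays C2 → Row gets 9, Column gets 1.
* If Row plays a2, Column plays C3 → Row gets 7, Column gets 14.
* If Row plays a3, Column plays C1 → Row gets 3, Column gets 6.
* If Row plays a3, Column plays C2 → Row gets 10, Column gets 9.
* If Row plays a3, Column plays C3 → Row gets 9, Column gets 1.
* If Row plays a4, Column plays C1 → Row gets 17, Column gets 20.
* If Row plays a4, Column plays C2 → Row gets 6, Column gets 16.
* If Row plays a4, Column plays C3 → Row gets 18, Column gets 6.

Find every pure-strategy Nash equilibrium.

(a1, C1): Row can switch to a4 (13 → 17). Not NE.
(a1, C2): Row gets 11, best alternative 10; Column gets 18, best alternative 10. No profitable deviation — NE.
(a1, C3): Column can switch to C1 (6 → 10). Not NE.
(a2, C1): Row can switch to a1 (5 → 13). Not NE.
(a2, C2): Row can switch to a1 (9 → 11). Not NE.
(a2, C3): Row can switch to a1 (7 → 20). Not NE.
(a3, C1): Row can switch to a1 (3 → 13). Not NE.
(a3, C2): Row can switch to a1 (10 → 11). Not NE.
(a3, C3): Row can switch to a1 (9 → 20). Not NE.
(a4, C1): Row gets 17, best alternative 13; Column gets 20, best alternative 16. No profitable deviation — NE.
(a4, C2): Row can switch to a1 (6 → 11). Not NE.
(a4, C3): Row can switch to a1 (18 → 20). Not NE.

Pure-strategy Nash equilibria: (a1, C2), (a4, C1)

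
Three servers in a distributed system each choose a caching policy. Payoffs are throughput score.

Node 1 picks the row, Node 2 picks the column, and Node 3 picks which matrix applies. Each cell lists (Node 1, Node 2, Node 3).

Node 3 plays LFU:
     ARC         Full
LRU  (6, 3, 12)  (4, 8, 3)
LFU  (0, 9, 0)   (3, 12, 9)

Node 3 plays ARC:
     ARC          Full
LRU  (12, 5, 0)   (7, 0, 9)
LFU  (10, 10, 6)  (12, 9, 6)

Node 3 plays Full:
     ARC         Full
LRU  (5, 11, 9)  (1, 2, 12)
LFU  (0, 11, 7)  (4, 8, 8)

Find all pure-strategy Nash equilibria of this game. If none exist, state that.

This game has no pure Nash equilibrium.

Node 1 against (ARC, LFU): payoffs 6, 0 → best response LRU.
Node 1 against (ARC, ARC): payoffs 12, 10 → best response LRU.
Node 1 against (ARC, Full): payoffs 5, 0 → best response LRU.
Node 1 against (Full, LFU): payoffs 4, 3 → best response LRU.
Node 1 against (Full, ARC): payoffs 7, 12 → best response LFU.
Node 1 against (Full, Full): payoffs 1, 4 → best response LFU.
Node 2 against (LRU, LFU): payoffs 3, 8 → best response Full.
Node 2 against (LRU, ARC): payoffs 5, 0 → best response ARC.
Node 2 against (LRU, Full): payoffs 11, 2 → best response ARC.
Node 2 against (LFU, LFU): payoffs 9, 12 → best response Full.
Node 2 against (LFU, ARC): payoffs 10, 9 → best response ARC.
Node 2 against (LFU, Full): payoffs 11, 8 → best response ARC.
Node 3 against (LRU, ARC): payoffs 12, 0, 9 → best response LFU.
Node 3 against (LRU, Full): payoffs 3, 9, 12 → best response Full.
Node 3 against (LFU, ARC): payoffs 0, 6, 7 → best response Full.
Node 3 against (LFU, Full): payoffs 9, 6, 8 → best response LFU.
No profile is a mutual best response for all players.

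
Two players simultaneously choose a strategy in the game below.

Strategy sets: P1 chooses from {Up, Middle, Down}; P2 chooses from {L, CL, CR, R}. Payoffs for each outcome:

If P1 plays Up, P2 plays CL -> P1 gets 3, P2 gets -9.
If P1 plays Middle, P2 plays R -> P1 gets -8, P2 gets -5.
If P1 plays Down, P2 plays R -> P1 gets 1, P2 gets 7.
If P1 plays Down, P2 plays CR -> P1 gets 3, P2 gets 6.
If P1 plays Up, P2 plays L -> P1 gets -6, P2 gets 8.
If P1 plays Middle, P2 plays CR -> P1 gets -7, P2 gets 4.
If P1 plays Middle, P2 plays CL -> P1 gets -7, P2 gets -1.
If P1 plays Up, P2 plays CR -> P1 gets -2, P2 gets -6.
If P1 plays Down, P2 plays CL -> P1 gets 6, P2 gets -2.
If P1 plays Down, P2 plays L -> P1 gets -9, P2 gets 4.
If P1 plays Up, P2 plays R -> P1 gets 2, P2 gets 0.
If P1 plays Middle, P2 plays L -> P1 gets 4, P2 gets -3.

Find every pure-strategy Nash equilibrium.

none

For each strategy profile, look for a profitable unilateral deviation.
(Up, L): P1 can switch to Middle (-6 → 4). Not NE.
(Up, CL): P1 can switch to Down (3 → 6). Not NE.
(Up, CR): P1 can switch to Down (-2 → 3). Not NE.
(Up, R): P2 can switch to L (0 → 8). Not NE.
(Middle, L): P2 can switch to CL (-3 → -1). Not NE.
(Middle, CL): P1 can switch to Up (-7 → 3). Not NE.
(Middle, CR): P1 can switch to Up (-7 → -2). Not NE.
(Middle, R): P1 can switch to Up (-8 → 2). Not NE.
(Down, L): P1 can switch to Up (-9 → -6). Not NE.
(Down, CL): P2 can switch to L (-2 → 4). Not NE.
(Down, CR): P2 can switch to R (6 → 7). Not NE.
(Down, R): P1 can switch to Up (1 → 2). Not NE.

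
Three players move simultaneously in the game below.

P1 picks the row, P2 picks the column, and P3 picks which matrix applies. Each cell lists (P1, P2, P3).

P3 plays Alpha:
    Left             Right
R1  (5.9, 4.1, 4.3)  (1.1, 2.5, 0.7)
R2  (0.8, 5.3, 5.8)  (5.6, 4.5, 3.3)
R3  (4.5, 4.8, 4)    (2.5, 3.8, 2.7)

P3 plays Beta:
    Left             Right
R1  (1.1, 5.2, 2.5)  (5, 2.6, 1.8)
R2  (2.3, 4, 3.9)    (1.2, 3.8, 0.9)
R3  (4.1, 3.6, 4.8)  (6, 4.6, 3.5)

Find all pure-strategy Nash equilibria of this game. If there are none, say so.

Pure-strategy Nash equilibria: (R1, Left, Alpha), (R3, Right, Beta)

For each player, find the best response to each opponent profile; mutual best responses are the pure NE.
P1 against (Left, Alpha): payoffs 5.9, 0.8, 4.5 → best response R1.
P1 against (Left, Beta): payoffs 1.1, 2.3, 4.1 → best response R3.
P1 against (Right, Alpha): payoffs 1.1, 5.6, 2.5 → best response R2.
P1 against (Right, Beta): payoffs 5, 1.2, 6 → best response R3.
P2 against (R1, Alpha): payoffs 4.1, 2.5 → best response Left.
P2 against (R1, Beta): payoffs 5.2, 2.6 → best response Left.
P2 against (R2, Alpha): payoffs 5.3, 4.5 → best response Left.
P2 against (R2, Beta): payoffs 4, 3.8 → best response Left.
P2 against (R3, Alpha): payoffs 4.8, 3.8 → best response Left.
P2 against (R3, Beta): payoffs 3.6, 4.6 → best response Right.
P3 against (R1, Left): payoffs 4.3, 2.5 → best response Alpha.
P3 against (R1, Right): payoffs 0.7, 1.8 → best response Beta.
P3 against (R2, Left): payoffs 5.8, 3.9 → best response Alpha.
P3 against (R2, Right): payoffs 3.3, 0.9 → best response Alpha.
P3 against (R3, Left): payoffs 4, 4.8 → best response Beta.
P3 against (R3, Right): payoffs 2.7, 3.5 → best response Beta.
Mutual best responses: (R1, Left, Alpha); (R3, Right, Beta).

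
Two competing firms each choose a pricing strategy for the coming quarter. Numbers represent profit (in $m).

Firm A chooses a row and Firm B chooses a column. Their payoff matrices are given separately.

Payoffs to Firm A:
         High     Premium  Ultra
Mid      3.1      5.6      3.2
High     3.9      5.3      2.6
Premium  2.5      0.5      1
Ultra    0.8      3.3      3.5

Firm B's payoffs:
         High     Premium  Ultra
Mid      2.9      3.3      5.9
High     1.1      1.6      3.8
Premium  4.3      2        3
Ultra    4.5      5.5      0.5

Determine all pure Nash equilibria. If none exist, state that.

Firm A against High: payoffs 3.1, 3.9, 2.5, 0.8 → best response High.
Firm A against Premium: payoffs 5.6, 5.3, 0.5, 3.3 → best response Mid.
Firm A against Ultra: payoffs 3.2, 2.6, 1, 3.5 → best response Ultra.
Firm B against Mid: payoffs 2.9, 3.3, 5.9 → best response Ultra.
Firm B against High: payoffs 1.1, 1.6, 3.8 → best response Ultra.
Firm B against Premium: payoffs 4.3, 2, 3 → best response High.
Firm B against Ultra: payoffs 4.5, 5.5, 0.5 → best response Premium.
No profile is a mutual best response for all players.

No pure-strategy Nash equilibrium.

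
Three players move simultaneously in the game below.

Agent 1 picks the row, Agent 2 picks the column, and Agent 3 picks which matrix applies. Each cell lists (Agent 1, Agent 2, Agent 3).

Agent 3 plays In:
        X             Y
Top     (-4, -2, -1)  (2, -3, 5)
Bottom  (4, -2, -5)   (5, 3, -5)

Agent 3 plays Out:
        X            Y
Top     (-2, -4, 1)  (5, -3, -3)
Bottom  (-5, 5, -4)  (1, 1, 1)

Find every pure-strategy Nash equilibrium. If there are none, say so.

(Top, X, In): Agent 1 can switch to Bottom (-4 → 4). Not NE.
(Top, X, Out): Agent 2 can switch to Y (-4 → -3). Not NE.
(Top, Y, In): Agent 1 can switch to Bottom (2 → 5). Not NE.
(Top, Y, Out): Agent 3 can switch to In (-3 → 5). Not NE.
(Bottom, X, In): Agent 2 can switch to Y (-2 → 3). Not NE.
(Bottom, X, Out): Agent 1 can switch to Top (-5 → -2). Not NE.
(Bottom, Y, In): Agent 3 can switch to Out (-5 → 1). Not NE.
(Bottom, Y, Out): Agent 1 can switch to Top (1 → 5). Not NE.

This game has no pure Nash equilibrium.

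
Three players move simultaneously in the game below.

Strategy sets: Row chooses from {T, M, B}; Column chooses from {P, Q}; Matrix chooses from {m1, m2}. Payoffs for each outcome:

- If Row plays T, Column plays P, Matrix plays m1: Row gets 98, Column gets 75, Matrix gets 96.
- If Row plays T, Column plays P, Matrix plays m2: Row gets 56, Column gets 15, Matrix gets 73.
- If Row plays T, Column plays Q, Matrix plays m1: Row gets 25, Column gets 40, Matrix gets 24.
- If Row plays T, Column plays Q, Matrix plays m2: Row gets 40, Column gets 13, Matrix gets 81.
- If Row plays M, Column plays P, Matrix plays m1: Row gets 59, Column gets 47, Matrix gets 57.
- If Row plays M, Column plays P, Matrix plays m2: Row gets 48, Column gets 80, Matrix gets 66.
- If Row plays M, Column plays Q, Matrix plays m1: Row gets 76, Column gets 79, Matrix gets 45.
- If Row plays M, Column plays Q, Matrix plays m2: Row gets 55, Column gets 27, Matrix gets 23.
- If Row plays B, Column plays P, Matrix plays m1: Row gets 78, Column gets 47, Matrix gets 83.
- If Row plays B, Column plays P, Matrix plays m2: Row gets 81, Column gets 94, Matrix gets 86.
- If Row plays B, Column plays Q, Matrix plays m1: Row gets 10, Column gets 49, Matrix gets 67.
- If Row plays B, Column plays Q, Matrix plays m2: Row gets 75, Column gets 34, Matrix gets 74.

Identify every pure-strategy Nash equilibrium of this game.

The pure Nash equilibria are (T, P, m1), (M, Q, m1), (B, P, m2).

Row against (P, m1): payoffs 98, 59, 78 → best response T.
Row against (P, m2): payoffs 56, 48, 81 → best response B.
Row against (Q, m1): payoffs 25, 76, 10 → best response M.
Row against (Q, m2): payoffs 40, 55, 75 → best response B.
Column against (T, m1): payoffs 75, 40 → best response P.
Column against (T, m2): payoffs 15, 13 → best response P.
Column against (M, m1): payoffs 47, 79 → best response Q.
Column against (M, m2): payoffs 80, 27 → best response P.
Column against (B, m1): payoffs 47, 49 → best response Q.
Column against (B, m2): payoffs 94, 34 → best response P.
Matrix against (T, P): payoffs 96, 73 → best response m1.
Matrix against (T, Q): payoffs 24, 81 → best response m2.
Matrix against (M, P): payoffs 57, 66 → best response m2.
Matrix against (M, Q): payoffs 45, 23 → best response m1.
Matrix against (B, P): payoffs 83, 86 → best response m2.
Matrix against (B, Q): payoffs 67, 74 → best response m2.
Mutual best responses: (T, P, m1); (M, Q, m1); (B, P, m2).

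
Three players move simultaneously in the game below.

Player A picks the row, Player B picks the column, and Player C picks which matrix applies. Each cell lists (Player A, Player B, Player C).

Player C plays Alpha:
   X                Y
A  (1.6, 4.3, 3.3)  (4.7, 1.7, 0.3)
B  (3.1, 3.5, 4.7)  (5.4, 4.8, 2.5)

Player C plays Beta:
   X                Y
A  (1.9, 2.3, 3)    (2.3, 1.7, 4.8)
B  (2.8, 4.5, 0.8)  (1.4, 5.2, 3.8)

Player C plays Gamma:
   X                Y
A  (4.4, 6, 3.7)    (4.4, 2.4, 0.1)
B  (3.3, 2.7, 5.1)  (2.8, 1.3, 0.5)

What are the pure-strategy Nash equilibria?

Pure NE: (A, X, Gamma)

Check each profile: it is a Nash equilibrium iff no player can strictly gain by switching unilaterally.
(A, X, Alpha): Player A can switch to B (1.6 → 3.1). Not NE.
(A, X, Beta): Player A can switch to B (1.9 → 2.8). Not NE.
(A, X, Gamma): Player A gets 4.4, best alternative 3.3; Player B gets 6, best alternative 2.4; Player C gets 3.7, best alternative 3.3. No profitable deviation — NE.
(A, Y, Alpha): Player A can switch to B (4.7 → 5.4). Not NE.
(A, Y, Beta): Player B can switch to X (1.7 → 2.3). Not NE.
(A, Y, Gamma): Player B can switch to X (2.4 → 6). Not NE.
(B, X, Alpha): Player B can switch to Y (3.5 → 4.8). Not NE.
(The remaining 5 profiles each have a profitable deviation by the same check.)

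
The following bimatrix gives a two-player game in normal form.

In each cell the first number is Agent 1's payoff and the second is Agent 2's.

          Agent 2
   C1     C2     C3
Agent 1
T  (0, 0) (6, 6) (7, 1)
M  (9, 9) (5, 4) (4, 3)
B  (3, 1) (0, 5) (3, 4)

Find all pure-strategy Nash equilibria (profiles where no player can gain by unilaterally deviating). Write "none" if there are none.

Mark each player's best response to every combination of opponents' strategies; a profile where every player is best-responding is a pure Nash equilibrium.
Agent 1 against C1: payoffs 0, 9, 3 → best response M.
Agent 1 against C2: payoffs 6, 5, 0 → best response T.
Agent 1 against C3: payoffs 7, 4, 3 → best response T.
Agent 2 against T: payoffs 0, 6, 1 → best response C2.
Agent 2 against M: payoffs 9, 4, 3 → best response C1.
Agent 2 against B: payoffs 1, 5, 4 → best response C2.
Mutual best responses: (T, C2); (M, C1).

(T, C2); (M, C1)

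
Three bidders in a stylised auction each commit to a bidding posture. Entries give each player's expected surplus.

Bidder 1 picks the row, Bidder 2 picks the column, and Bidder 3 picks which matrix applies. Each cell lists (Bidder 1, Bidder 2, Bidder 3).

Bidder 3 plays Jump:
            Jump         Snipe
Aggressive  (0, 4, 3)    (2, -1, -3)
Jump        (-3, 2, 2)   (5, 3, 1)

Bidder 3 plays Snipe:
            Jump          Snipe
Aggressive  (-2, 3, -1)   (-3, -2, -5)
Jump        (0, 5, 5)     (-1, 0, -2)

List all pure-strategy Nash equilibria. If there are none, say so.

(Aggressive, Jump, Jump) and (Jump, Jump, Snipe) and (Jump, Snipe, Jump)

Bidder 1 against (Jump, Jump): payoffs 0, -3 → best response Aggressive.
Bidder 1 against (Jump, Snipe): payoffs -2, 0 → best response Jump.
Bidder 1 against (Snipe, Jump): payoffs 2, 5 → best response Jump.
Bidder 1 against (Snipe, Snipe): payoffs -3, -1 → best response Jump.
Bidder 2 against (Aggressive, Jump): payoffs 4, -1 → best response Jump.
Bidder 2 against (Aggressive, Snipe): payoffs 3, -2 → best response Jump.
Bidder 2 against (Jump, Jump): payoffs 2, 3 → best response Snipe.
Bidder 2 against (Jump, Snipe): payoffs 5, 0 → best response Jump.
Bidder 3 against (Aggressive, Jump): payoffs 3, -1 → best response Jump.
Bidder 3 against (Aggressive, Snipe): payoffs -3, -5 → best response Jump.
Bidder 3 against (Jump, Jump): payoffs 2, 5 → best response Snipe.
Bidder 3 against (Jump, Snipe): payoffs 1, -2 → best response Jump.
Mutual best responses: (Aggressive, Jump, Jump); (Jump, Jump, Snipe); (Jump, Snipe, Jump).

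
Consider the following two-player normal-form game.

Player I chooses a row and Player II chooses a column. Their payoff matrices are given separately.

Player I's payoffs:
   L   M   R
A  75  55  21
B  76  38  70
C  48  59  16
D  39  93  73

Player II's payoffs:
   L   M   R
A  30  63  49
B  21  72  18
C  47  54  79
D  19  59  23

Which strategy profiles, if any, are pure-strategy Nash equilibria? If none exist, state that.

(A, L): Player I can switch to B (75 → 76). Not NE.
(A, M): Player I can switch to C (55 → 59). Not NE.
(A, R): Player I can switch to B (21 → 70). Not NE.
(B, L): Player II can switch to M (21 → 72). Not NE.
(B, M): Player I can switch to A (38 → 55). Not NE.
(B, R): Player I can switch to D (70 → 73). Not NE.
(C, L): Player I can switch to A (48 → 75). Not NE.
(C, M): Player I can switch to D (59 → 93). Not NE.
(D, M): Player I gets 93, best alternative 59; Player II gets 59, best alternative 23. No profitable deviation — NE.
(The remaining 3 profiles each have a profitable deviation by the same check.)

(D, M)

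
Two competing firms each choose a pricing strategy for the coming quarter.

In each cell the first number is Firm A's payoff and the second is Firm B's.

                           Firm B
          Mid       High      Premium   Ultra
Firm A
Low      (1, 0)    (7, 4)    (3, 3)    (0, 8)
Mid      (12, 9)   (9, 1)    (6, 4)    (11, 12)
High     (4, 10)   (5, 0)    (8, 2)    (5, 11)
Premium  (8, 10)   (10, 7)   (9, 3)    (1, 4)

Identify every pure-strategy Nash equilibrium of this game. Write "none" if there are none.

Firm A against Mid: payoffs 1, 12, 4, 8 → best response Mid.
Firm A against High: payoffs 7, 9, 5, 10 → best response Premium.
Firm A against Premium: payoffs 3, 6, 8, 9 → best response Premium.
Firm A against Ultra: payoffs 0, 11, 5, 1 → best response Mid.
Firm B against Low: payoffs 0, 4, 3, 8 → best response Ultra.
Firm B against Mid: payoffs 9, 1, 4, 12 → best response Ultra.
Firm B against High: payoffs 10, 0, 2, 11 → best response Ultra.
Firm B against Premium: payoffs 10, 7, 3, 4 → best response Mid.
Mutual best responses: (Mid, Ultra).

The unique pure-strategy Nash equilibrium is (Mid, Ultra).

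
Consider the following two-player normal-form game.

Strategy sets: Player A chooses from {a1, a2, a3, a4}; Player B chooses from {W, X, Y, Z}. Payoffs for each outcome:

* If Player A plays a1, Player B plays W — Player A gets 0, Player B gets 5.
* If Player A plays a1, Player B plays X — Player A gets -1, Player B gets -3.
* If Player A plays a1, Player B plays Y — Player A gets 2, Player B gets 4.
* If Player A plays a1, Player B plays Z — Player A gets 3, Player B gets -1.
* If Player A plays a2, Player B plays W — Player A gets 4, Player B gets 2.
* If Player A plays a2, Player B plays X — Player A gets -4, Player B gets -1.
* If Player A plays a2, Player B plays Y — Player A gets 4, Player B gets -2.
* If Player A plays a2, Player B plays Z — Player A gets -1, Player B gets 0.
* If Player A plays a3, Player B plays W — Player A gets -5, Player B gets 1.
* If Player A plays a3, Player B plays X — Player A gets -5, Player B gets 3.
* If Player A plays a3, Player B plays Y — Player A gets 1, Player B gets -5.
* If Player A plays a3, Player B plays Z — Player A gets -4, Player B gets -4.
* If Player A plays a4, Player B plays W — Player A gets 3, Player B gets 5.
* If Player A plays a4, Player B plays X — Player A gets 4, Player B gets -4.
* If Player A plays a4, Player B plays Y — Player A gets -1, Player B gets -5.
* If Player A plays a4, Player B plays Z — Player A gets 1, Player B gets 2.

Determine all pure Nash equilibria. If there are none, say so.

Mark each player's best response to every combination of opponents' strategies; a profile where every player is best-responding is a pure Nash equilibrium.
Player A against W: payoffs 0, 4, -5, 3 → best response a2.
Player A against X: payoffs -1, -4, -5, 4 → best response a4.
Player A against Y: payoffs 2, 4, 1, -1 → best response a2.
Player A against Z: payoffs 3, -1, -4, 1 → best response a1.
Player B against a1: payoffs 5, -3, 4, -1 → best response W.
Player B against a2: payoffs 2, -1, -2, 0 → best response W.
Player B against a3: payoffs 1, 3, -5, -4 → best response X.
Player B against a4: payoffs 5, -4, -5, 2 → best response W.
Mutual best responses: (a2, W).

Pure NE: (a2, W)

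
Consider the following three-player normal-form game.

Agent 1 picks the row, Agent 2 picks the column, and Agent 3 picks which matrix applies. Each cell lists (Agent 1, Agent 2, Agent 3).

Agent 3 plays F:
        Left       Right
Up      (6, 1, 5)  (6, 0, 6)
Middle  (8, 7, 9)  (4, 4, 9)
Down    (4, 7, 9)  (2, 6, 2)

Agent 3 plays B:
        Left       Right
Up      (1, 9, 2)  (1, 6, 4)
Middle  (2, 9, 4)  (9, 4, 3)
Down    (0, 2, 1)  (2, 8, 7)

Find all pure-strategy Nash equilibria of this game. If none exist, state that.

(Middle, Left, F)

Agent 1 against (Left, F): payoffs 6, 8, 4 → best response Middle.
Agent 1 against (Left, B): payoffs 1, 2, 0 → best response Middle.
Agent 1 against (Right, F): payoffs 6, 4, 2 → best response Up.
Agent 1 against (Right, B): payoffs 1, 9, 2 → best response Middle.
Agent 2 against (Up, F): payoffs 1, 0 → best response Left.
Agent 2 against (Up, B): payoffs 9, 6 → best response Left.
Agent 2 against (Middle, F): payoffs 7, 4 → best response Left.
Agent 2 against (Middle, B): payoffs 9, 4 → best response Left.
Agent 2 against (Down, F): payoffs 7, 6 → best response Left.
Agent 2 against (Down, B): payoffs 2, 8 → best response Right.
Agent 3 against (Up, Left): payoffs 5, 2 → best response F.
Agent 3 against (Up, Right): payoffs 6, 4 → best response F.
Agent 3 against (Middle, Left): payoffs 9, 4 → best response F.
Agent 3 against (Middle, Right): payoffs 9, 3 → best response F.
Agent 3 against (Down, Left): payoffs 9, 1 → best response F.
Agent 3 against (Down, Right): payoffs 2, 7 → best response B.
Mutual best responses: (Middle, Left, F).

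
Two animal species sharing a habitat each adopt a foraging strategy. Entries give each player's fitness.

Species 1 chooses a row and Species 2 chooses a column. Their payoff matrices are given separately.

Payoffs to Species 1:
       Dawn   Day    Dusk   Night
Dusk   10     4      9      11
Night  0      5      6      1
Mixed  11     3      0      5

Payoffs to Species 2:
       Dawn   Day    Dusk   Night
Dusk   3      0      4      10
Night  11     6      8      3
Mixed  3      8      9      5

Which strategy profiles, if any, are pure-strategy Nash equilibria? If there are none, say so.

(Dusk, Dawn): Species 1 can switch to Mixed (10 → 11). Not NE.
(Dusk, Day): Species 1 can switch to Night (4 → 5). Not NE.
(Dusk, Dusk): Species 2 can switch to Night (4 → 10). Not NE.
(Dusk, Night): Species 1 gets 11, best alternative 5; Species 2 gets 10, best alternative 4. No profitable deviation — NE.
(Night, Dawn): Species 1 can switch to Dusk (0 → 10). Not NE.
(Night, Day): Species 2 can switch to Dawn (6 → 11). Not NE.
(Night, Dusk): Species 1 can switch to Dusk (6 → 9). Not NE.
(Night, Night): Species 1 can switch to Dusk (1 → 11). Not NE.
(Mixed, Dawn): Species 2 can switch to Day (3 → 8). Not NE.
(Mixed, Day): Species 1 can switch to Dusk (3 → 4). Not NE.
(Mixed, Dusk): Species 1 can switch to Dusk (0 → 9). Not NE.
(The remaining 1 profile has a profitable deviation by the same check.)

The unique pure-strategy Nash equilibrium is (Dusk, Night).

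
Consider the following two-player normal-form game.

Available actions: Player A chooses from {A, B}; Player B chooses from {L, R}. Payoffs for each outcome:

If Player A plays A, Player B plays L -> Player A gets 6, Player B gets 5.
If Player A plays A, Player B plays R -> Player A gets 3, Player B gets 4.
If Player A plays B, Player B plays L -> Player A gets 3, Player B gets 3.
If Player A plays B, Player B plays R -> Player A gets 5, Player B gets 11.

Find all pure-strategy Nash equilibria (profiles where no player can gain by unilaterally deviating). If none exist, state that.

(A, L); (B, R)

Player A against L: payoffs 6, 3 → best response A.
Player A against R: payoffs 3, 5 → best response B.
Player B against A: payoffs 5, 4 → best response L.
Player B against B: payoffs 3, 11 → best response R.
Mutual best responses: (A, L); (B, R).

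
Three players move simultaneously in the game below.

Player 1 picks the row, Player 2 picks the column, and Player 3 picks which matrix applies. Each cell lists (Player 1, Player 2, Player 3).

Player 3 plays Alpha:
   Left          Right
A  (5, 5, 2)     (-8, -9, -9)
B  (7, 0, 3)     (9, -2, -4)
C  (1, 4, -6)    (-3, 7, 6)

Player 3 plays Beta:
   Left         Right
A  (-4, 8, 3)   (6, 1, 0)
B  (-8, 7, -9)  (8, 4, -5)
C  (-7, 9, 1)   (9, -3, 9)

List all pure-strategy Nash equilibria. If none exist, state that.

Pure-strategy Nash equilibria: (A, Left, Beta); (B, Left, Alpha)

For each strategy profile, look for a profitable unilateral deviation.
(A, Left, Alpha): Player 1 can switch to B (5 → 7). Not NE.
(A, Left, Beta): Player 1 gets -4, best alternative -7; Player 2 gets 8, best alternative 1; Player 3 gets 3, best alternative 2. No profitable deviation — NE.
(A, Right, Alpha): Player 1 can switch to B (-8 → 9). Not NE.
(A, Right, Beta): Player 1 can switch to B (6 → 8). Not NE.
(B, Left, Alpha): Player 1 gets 7, best alternative 5; Player 2 gets 0, best alternative -2; Player 3 gets 3, best alternative -9. No profitable deviation — NE.
(B, Left, Beta): Player 1 can switch to A (-8 → -4). Not NE.
(B, Right, Alpha): Player 2 can switch to Left (-2 → 0). Not NE.
(B, Right, Beta): Player 1 can switch to C (8 → 9). Not NE.
(C, Left, Alpha): Player 1 can switch to A (1 → 5). Not NE.
(C, Left, Beta): Player 1 can switch to A (-7 → -4). Not NE.
(The remaining 2 profiles each have a profitable deviation by the same check.)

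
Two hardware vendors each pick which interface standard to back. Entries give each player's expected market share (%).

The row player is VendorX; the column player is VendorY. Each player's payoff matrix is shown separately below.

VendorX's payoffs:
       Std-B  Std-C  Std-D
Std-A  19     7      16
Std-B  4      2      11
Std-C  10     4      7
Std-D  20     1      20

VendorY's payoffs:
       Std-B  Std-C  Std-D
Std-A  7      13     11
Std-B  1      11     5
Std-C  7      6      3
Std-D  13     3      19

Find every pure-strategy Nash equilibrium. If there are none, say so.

For each player, find the best response to each opponent profile; mutual best responses are the pure NE.
VendorX against Std-B: payoffs 19, 4, 10, 20 → best response Std-D.
VendorX against Std-C: payoffs 7, 2, 4, 1 → best response Std-A.
VendorX against Std-D: payoffs 16, 11, 7, 20 → best response Std-D.
VendorY against Std-A: payoffs 7, 13, 11 → best response Std-C.
VendorY against Std-B: payoffs 1, 11, 5 → best response Std-C.
VendorY against Std-C: payoffs 7, 6, 3 → best response Std-B.
VendorY against Std-D: payoffs 13, 3, 19 → best response Std-D.
Mutual best responses: (Std-A, Std-C); (Std-D, Std-D).

(Std-A, Std-C), (Std-D, Std-D)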